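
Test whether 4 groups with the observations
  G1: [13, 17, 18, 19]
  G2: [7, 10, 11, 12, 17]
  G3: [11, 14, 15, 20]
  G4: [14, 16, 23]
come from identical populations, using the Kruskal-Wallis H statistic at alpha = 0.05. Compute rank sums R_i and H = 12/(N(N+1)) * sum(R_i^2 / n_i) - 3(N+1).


Step 1: Combine all N = 16 observations and assign midranks.
sorted (value, group, rank): (7,G2,1), (10,G2,2), (11,G2,3.5), (11,G3,3.5), (12,G2,5), (13,G1,6), (14,G3,7.5), (14,G4,7.5), (15,G3,9), (16,G4,10), (17,G1,11.5), (17,G2,11.5), (18,G1,13), (19,G1,14), (20,G3,15), (23,G4,16)
Step 2: Sum ranks within each group.
R_1 = 44.5 (n_1 = 4)
R_2 = 23 (n_2 = 5)
R_3 = 35 (n_3 = 4)
R_4 = 33.5 (n_4 = 3)
Step 3: H = 12/(N(N+1)) * sum(R_i^2/n_i) - 3(N+1)
     = 12/(16*17) * (44.5^2/4 + 23^2/5 + 35^2/4 + 33.5^2/3) - 3*17
     = 0.044118 * 1281.2 - 51
     = 5.523346.
Step 4: Ties present; correction factor C = 1 - 18/(16^3 - 16) = 0.995588. Corrected H = 5.523346 / 0.995588 = 5.547821.
Step 5: Under H0, H ~ chi^2(3); p-value = 0.135806.
Step 6: alpha = 0.05. fail to reject H0.

H = 5.5478, df = 3, p = 0.135806, fail to reject H0.


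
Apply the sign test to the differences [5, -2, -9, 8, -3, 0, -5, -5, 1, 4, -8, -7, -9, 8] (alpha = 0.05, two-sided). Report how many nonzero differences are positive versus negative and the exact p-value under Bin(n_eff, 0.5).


Step 1: Discard zero differences. Original n = 14; n_eff = number of nonzero differences = 13.
Nonzero differences (with sign): +5, -2, -9, +8, -3, -5, -5, +1, +4, -8, -7, -9, +8
Step 2: Count signs: positive = 5, negative = 8.
Step 3: Under H0: P(positive) = 0.5, so the number of positives S ~ Bin(13, 0.5).
Step 4: Two-sided exact p-value = sum of Bin(13,0.5) probabilities at or below the observed probability = 0.581055.
Step 5: alpha = 0.05. fail to reject H0.

n_eff = 13, pos = 5, neg = 8, p = 0.581055, fail to reject H0.


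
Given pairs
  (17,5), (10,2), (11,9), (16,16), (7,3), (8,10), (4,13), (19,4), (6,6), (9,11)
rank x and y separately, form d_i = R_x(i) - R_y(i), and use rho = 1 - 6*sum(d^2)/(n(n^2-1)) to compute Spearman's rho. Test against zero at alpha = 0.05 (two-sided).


Step 1: Rank x and y separately (midranks; no ties here).
rank(x): 17->9, 10->6, 11->7, 16->8, 7->3, 8->4, 4->1, 19->10, 6->2, 9->5
rank(y): 5->4, 2->1, 9->6, 16->10, 3->2, 10->7, 13->9, 4->3, 6->5, 11->8
Step 2: d_i = R_x(i) - R_y(i); compute d_i^2.
  (9-4)^2=25, (6-1)^2=25, (7-6)^2=1, (8-10)^2=4, (3-2)^2=1, (4-7)^2=9, (1-9)^2=64, (10-3)^2=49, (2-5)^2=9, (5-8)^2=9
sum(d^2) = 196.
Step 3: rho = 1 - 6*196 / (10*(10^2 - 1)) = 1 - 1176/990 = -0.187879.
Step 4: Under H0, t = rho * sqrt((n-2)/(1-rho^2)) = -0.5410 ~ t(8).
Step 5: Two-sided p-value from the t-distribution with 8 df = 0.603218.
Step 6: alpha = 0.05. fail to reject H0.

rho = -0.1879, p = 0.603218, fail to reject H0 at alpha = 0.05.


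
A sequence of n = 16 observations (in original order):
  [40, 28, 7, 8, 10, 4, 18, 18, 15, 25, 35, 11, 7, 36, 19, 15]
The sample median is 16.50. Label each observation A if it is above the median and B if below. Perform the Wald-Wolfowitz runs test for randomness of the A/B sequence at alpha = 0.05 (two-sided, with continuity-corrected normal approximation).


Step 1: Compute median = 16.50; label A = above, B = below.
Labels in order: AABBBBAABAABBAAB  (n_A = 8, n_B = 8)
Step 2: Count runs R = 8.
Step 3: Under H0 (random ordering), E[R] = 2*n_A*n_B/(n_A+n_B) + 1 = 2*8*8/16 + 1 = 9.0000.
        Var[R] = 2*n_A*n_B*(2*n_A*n_B - n_A - n_B) / ((n_A+n_B)^2 * (n_A+n_B-1)) = 14336/3840 = 3.7333.
        SD[R] = 1.9322.
Step 4: Continuity-corrected z = (R + 0.5 - E[R]) / SD[R] = (8 + 0.5 - 9.0000) / 1.9322 = -0.2588.
Step 5: Two-sided p-value via normal approximation = 2*(1 - Phi(|z|)) = 0.795809.
Step 6: alpha = 0.05. fail to reject H0.

R = 8, z = -0.2588, p = 0.795809, fail to reject H0.


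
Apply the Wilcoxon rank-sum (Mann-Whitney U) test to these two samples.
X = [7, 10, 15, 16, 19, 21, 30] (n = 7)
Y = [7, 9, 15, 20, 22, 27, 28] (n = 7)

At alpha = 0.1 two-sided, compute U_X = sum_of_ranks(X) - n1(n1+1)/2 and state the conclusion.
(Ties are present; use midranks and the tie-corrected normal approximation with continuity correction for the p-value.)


Step 1: Combine and sort all 14 observations; assign midranks.
sorted (value, group): (7,X), (7,Y), (9,Y), (10,X), (15,X), (15,Y), (16,X), (19,X), (20,Y), (21,X), (22,Y), (27,Y), (28,Y), (30,X)
ranks: 7->1.5, 7->1.5, 9->3, 10->4, 15->5.5, 15->5.5, 16->7, 19->8, 20->9, 21->10, 22->11, 27->12, 28->13, 30->14
Step 2: Rank sum for X: R1 = 1.5 + 4 + 5.5 + 7 + 8 + 10 + 14 = 50.
Step 3: U_X = R1 - n1(n1+1)/2 = 50 - 7*8/2 = 50 - 28 = 22.
       U_Y = n1*n2 - U_X = 49 - 22 = 27.
Step 4: Ties are present, so use the tie-corrected normal approximation (with continuity correction) for the p-value.
Step 5: p-value = 0.797863; compare to alpha = 0.1. fail to reject H0.

U_X = 22, p = 0.797863, fail to reject H0 at alpha = 0.1.


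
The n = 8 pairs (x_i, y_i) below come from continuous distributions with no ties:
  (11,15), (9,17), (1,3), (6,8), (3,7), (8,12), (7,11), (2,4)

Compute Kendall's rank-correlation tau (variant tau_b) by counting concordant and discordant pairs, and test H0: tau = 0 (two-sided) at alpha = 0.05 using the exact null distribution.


Step 1: Enumerate the 28 unordered pairs (i,j) with i<j and classify each by sign(x_j-x_i) * sign(y_j-y_i).
  (1,2):dx=-2,dy=+2->D; (1,3):dx=-10,dy=-12->C; (1,4):dx=-5,dy=-7->C; (1,5):dx=-8,dy=-8->C
  (1,6):dx=-3,dy=-3->C; (1,7):dx=-4,dy=-4->C; (1,8):dx=-9,dy=-11->C; (2,3):dx=-8,dy=-14->C
  (2,4):dx=-3,dy=-9->C; (2,5):dx=-6,dy=-10->C; (2,6):dx=-1,dy=-5->C; (2,7):dx=-2,dy=-6->C
  (2,8):dx=-7,dy=-13->C; (3,4):dx=+5,dy=+5->C; (3,5):dx=+2,dy=+4->C; (3,6):dx=+7,dy=+9->C
  (3,7):dx=+6,dy=+8->C; (3,8):dx=+1,dy=+1->C; (4,5):dx=-3,dy=-1->C; (4,6):dx=+2,dy=+4->C
  (4,7):dx=+1,dy=+3->C; (4,8):dx=-4,dy=-4->C; (5,6):dx=+5,dy=+5->C; (5,7):dx=+4,dy=+4->C
  (5,8):dx=-1,dy=-3->C; (6,7):dx=-1,dy=-1->C; (6,8):dx=-6,dy=-8->C; (7,8):dx=-5,dy=-7->C
Step 2: C = 27, D = 1, total pairs = 28.
Step 3: tau = (C - D)/(n(n-1)/2) = (27 - 1)/28 = 0.928571.
Step 4: Exact two-sided p-value (enumerate n! = 40320 permutations of y under H0): p = 0.000397.
Step 5: alpha = 0.05. reject H0.

tau_b = 0.9286 (C=27, D=1), p = 0.000397, reject H0.


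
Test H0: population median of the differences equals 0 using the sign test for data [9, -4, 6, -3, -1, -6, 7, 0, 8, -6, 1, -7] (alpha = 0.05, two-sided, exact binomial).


Step 1: Discard zero differences. Original n = 12; n_eff = number of nonzero differences = 11.
Nonzero differences (with sign): +9, -4, +6, -3, -1, -6, +7, +8, -6, +1, -7
Step 2: Count signs: positive = 5, negative = 6.
Step 3: Under H0: P(positive) = 0.5, so the number of positives S ~ Bin(11, 0.5).
Step 4: Two-sided exact p-value = sum of Bin(11,0.5) probabilities at or below the observed probability = 1.000000.
Step 5: alpha = 0.05. fail to reject H0.

n_eff = 11, pos = 5, neg = 6, p = 1.000000, fail to reject H0.


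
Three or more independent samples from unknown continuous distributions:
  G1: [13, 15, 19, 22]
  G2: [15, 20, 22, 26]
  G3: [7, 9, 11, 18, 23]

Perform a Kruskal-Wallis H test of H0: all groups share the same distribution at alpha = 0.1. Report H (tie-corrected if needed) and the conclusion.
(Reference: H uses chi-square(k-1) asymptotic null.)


Step 1: Combine all N = 13 observations and assign midranks.
sorted (value, group, rank): (7,G3,1), (9,G3,2), (11,G3,3), (13,G1,4), (15,G1,5.5), (15,G2,5.5), (18,G3,7), (19,G1,8), (20,G2,9), (22,G1,10.5), (22,G2,10.5), (23,G3,12), (26,G2,13)
Step 2: Sum ranks within each group.
R_1 = 28 (n_1 = 4)
R_2 = 38 (n_2 = 4)
R_3 = 25 (n_3 = 5)
Step 3: H = 12/(N(N+1)) * sum(R_i^2/n_i) - 3(N+1)
     = 12/(13*14) * (28^2/4 + 38^2/4 + 25^2/5) - 3*14
     = 0.065934 * 682 - 42
     = 2.967033.
Step 4: Ties present; correction factor C = 1 - 12/(13^3 - 13) = 0.994505. Corrected H = 2.967033 / 0.994505 = 2.983425.
Step 5: Under H0, H ~ chi^2(2); p-value = 0.224987.
Step 6: alpha = 0.1. fail to reject H0.

H = 2.9834, df = 2, p = 0.224987, fail to reject H0.


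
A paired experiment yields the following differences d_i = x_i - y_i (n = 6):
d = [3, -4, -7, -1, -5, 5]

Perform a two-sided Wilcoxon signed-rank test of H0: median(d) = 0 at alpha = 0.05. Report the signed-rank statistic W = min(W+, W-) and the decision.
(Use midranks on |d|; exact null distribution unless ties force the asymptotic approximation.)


Step 1: Drop any zero differences (none here) and take |d_i|.
|d| = [3, 4, 7, 1, 5, 5]
Step 2: Midrank |d_i| (ties get averaged ranks).
ranks: |3|->2, |4|->3, |7|->6, |1|->1, |5|->4.5, |5|->4.5
Step 3: Attach original signs; sum ranks with positive sign and with negative sign.
W+ = 2 + 4.5 = 6.5
W- = 3 + 6 + 1 + 4.5 = 14.5
(Check: W+ + W- = 21 should equal n(n+1)/2 = 21.)
Step 4: Test statistic W = min(W+, W-) = 6.5.
Step 5: Ties in |d|, so use the tie-corrected normal approximation.
        E[W] = n(n+1)/4 = 6*7/4 = 10.5.
        Tie groups: |d|=5 (t=2); sum(t^3 - t) = 6.
        Var[W] = n(n+1)(2n+1)/24 - sum(t^3-t)/48 = 546/24 - 6/48 = 22.625.
        z = (W - E[W]) / sqrt(Var[W]) = (6.5 - 10.5) / 4.7566 = -0.8409.
        Two-sided p = 2*Phi(z) = 0.400381.
Step 6: alpha = 0.05. fail to reject H0.

W+ = 6.5, W- = 14.5, W = min = 6.5, p = 0.400381, fail to reject H0.


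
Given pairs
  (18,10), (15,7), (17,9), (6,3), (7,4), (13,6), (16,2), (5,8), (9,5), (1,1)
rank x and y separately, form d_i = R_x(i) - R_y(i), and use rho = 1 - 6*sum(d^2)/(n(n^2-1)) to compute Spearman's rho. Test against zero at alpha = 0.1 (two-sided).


Step 1: Rank x and y separately (midranks; no ties here).
rank(x): 18->10, 15->7, 17->9, 6->3, 7->4, 13->6, 16->8, 5->2, 9->5, 1->1
rank(y): 10->10, 7->7, 9->9, 3->3, 4->4, 6->6, 2->2, 8->8, 5->5, 1->1
Step 2: d_i = R_x(i) - R_y(i); compute d_i^2.
  (10-10)^2=0, (7-7)^2=0, (9-9)^2=0, (3-3)^2=0, (4-4)^2=0, (6-6)^2=0, (8-2)^2=36, (2-8)^2=36, (5-5)^2=0, (1-1)^2=0
sum(d^2) = 72.
Step 3: rho = 1 - 6*72 / (10*(10^2 - 1)) = 1 - 432/990 = 0.563636.
Step 4: Under H0, t = rho * sqrt((n-2)/(1-rho^2)) = 1.9300 ~ t(8).
Step 5: Two-sided p-value from the t-distribution with 8 df = 0.089724.
Step 6: alpha = 0.1. reject H0.

rho = 0.5636, p = 0.089724, reject H0 at alpha = 0.1.


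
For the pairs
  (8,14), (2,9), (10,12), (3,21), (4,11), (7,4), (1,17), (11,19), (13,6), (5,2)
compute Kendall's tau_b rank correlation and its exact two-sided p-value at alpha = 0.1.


Step 1: Enumerate the 45 unordered pairs (i,j) with i<j and classify each by sign(x_j-x_i) * sign(y_j-y_i).
  (1,2):dx=-6,dy=-5->C; (1,3):dx=+2,dy=-2->D; (1,4):dx=-5,dy=+7->D; (1,5):dx=-4,dy=-3->C
  (1,6):dx=-1,dy=-10->C; (1,7):dx=-7,dy=+3->D; (1,8):dx=+3,dy=+5->C; (1,9):dx=+5,dy=-8->D
  (1,10):dx=-3,dy=-12->C; (2,3):dx=+8,dy=+3->C; (2,4):dx=+1,dy=+12->C; (2,5):dx=+2,dy=+2->C
  (2,6):dx=+5,dy=-5->D; (2,7):dx=-1,dy=+8->D; (2,8):dx=+9,dy=+10->C; (2,9):dx=+11,dy=-3->D
  (2,10):dx=+3,dy=-7->D; (3,4):dx=-7,dy=+9->D; (3,5):dx=-6,dy=-1->C; (3,6):dx=-3,dy=-8->C
  (3,7):dx=-9,dy=+5->D; (3,8):dx=+1,dy=+7->C; (3,9):dx=+3,dy=-6->D; (3,10):dx=-5,dy=-10->C
  (4,5):dx=+1,dy=-10->D; (4,6):dx=+4,dy=-17->D; (4,7):dx=-2,dy=-4->C; (4,8):dx=+8,dy=-2->D
  (4,9):dx=+10,dy=-15->D; (4,10):dx=+2,dy=-19->D; (5,6):dx=+3,dy=-7->D; (5,7):dx=-3,dy=+6->D
  (5,8):dx=+7,dy=+8->C; (5,9):dx=+9,dy=-5->D; (5,10):dx=+1,dy=-9->D; (6,7):dx=-6,dy=+13->D
  (6,8):dx=+4,dy=+15->C; (6,9):dx=+6,dy=+2->C; (6,10):dx=-2,dy=-2->C; (7,8):dx=+10,dy=+2->C
  (7,9):dx=+12,dy=-11->D; (7,10):dx=+4,dy=-15->D; (8,9):dx=+2,dy=-13->D; (8,10):dx=-6,dy=-17->C
  (9,10):dx=-8,dy=-4->C
Step 2: C = 21, D = 24, total pairs = 45.
Step 3: tau = (C - D)/(n(n-1)/2) = (21 - 24)/45 = -0.066667.
Step 4: Exact two-sided p-value (enumerate n! = 3628800 permutations of y under H0): p = 0.861801.
Step 5: alpha = 0.1. fail to reject H0.

tau_b = -0.0667 (C=21, D=24), p = 0.861801, fail to reject H0.


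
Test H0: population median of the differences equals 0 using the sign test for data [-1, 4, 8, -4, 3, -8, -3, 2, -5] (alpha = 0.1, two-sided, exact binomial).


Step 1: Discard zero differences. Original n = 9; n_eff = number of nonzero differences = 9.
Nonzero differences (with sign): -1, +4, +8, -4, +3, -8, -3, +2, -5
Step 2: Count signs: positive = 4, negative = 5.
Step 3: Under H0: P(positive) = 0.5, so the number of positives S ~ Bin(9, 0.5).
Step 4: Two-sided exact p-value = sum of Bin(9,0.5) probabilities at or below the observed probability = 1.000000.
Step 5: alpha = 0.1. fail to reject H0.

n_eff = 9, pos = 4, neg = 5, p = 1.000000, fail to reject H0.


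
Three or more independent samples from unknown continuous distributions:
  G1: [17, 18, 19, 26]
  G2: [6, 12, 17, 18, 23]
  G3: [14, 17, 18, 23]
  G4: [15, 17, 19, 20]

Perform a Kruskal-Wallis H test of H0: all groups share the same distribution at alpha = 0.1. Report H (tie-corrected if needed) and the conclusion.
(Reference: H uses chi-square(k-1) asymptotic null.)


Step 1: Combine all N = 17 observations and assign midranks.
sorted (value, group, rank): (6,G2,1), (12,G2,2), (14,G3,3), (15,G4,4), (17,G1,6.5), (17,G2,6.5), (17,G3,6.5), (17,G4,6.5), (18,G1,10), (18,G2,10), (18,G3,10), (19,G1,12.5), (19,G4,12.5), (20,G4,14), (23,G2,15.5), (23,G3,15.5), (26,G1,17)
Step 2: Sum ranks within each group.
R_1 = 46 (n_1 = 4)
R_2 = 35 (n_2 = 5)
R_3 = 35 (n_3 = 4)
R_4 = 37 (n_4 = 4)
Step 3: H = 12/(N(N+1)) * sum(R_i^2/n_i) - 3(N+1)
     = 12/(17*18) * (46^2/4 + 35^2/5 + 35^2/4 + 37^2/4) - 3*18
     = 0.039216 * 1422.5 - 54
     = 1.784314.
Step 4: Ties present; correction factor C = 1 - 96/(17^3 - 17) = 0.980392. Corrected H = 1.784314 / 0.980392 = 1.820000.
Step 5: Under H0, H ~ chi^2(3); p-value = 0.610592.
Step 6: alpha = 0.1. fail to reject H0.

H = 1.8200, df = 3, p = 0.610592, fail to reject H0.


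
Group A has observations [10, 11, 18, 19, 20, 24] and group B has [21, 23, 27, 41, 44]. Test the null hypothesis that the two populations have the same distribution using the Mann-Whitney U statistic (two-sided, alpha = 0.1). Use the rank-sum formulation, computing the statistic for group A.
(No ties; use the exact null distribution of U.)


Step 1: Combine and sort all 11 observations; assign midranks.
sorted (value, group): (10,X), (11,X), (18,X), (19,X), (20,X), (21,Y), (23,Y), (24,X), (27,Y), (41,Y), (44,Y)
ranks: 10->1, 11->2, 18->3, 19->4, 20->5, 21->6, 23->7, 24->8, 27->9, 41->10, 44->11
Step 2: Rank sum for X: R1 = 1 + 2 + 3 + 4 + 5 + 8 = 23.
Step 3: U_X = R1 - n1(n1+1)/2 = 23 - 6*7/2 = 23 - 21 = 2.
       U_Y = n1*n2 - U_X = 30 - 2 = 28.
Step 4: No ties, so the exact null distribution of U (based on enumerating the C(11,6) = 462 equally likely rank assignments) gives the two-sided p-value.
Step 5: p-value = 0.017316; compare to alpha = 0.1. reject H0.

U_X = 2, p = 0.017316, reject H0 at alpha = 0.1.


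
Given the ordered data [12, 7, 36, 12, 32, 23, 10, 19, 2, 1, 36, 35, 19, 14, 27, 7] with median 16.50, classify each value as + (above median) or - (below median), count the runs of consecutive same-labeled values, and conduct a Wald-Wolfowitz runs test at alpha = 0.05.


Step 1: Compute median = 16.50; label A = above, B = below.
Labels in order: BBABAABABBAAABAB  (n_A = 8, n_B = 8)
Step 2: Count runs R = 11.
Step 3: Under H0 (random ordering), E[R] = 2*n_A*n_B/(n_A+n_B) + 1 = 2*8*8/16 + 1 = 9.0000.
        Var[R] = 2*n_A*n_B*(2*n_A*n_B - n_A - n_B) / ((n_A+n_B)^2 * (n_A+n_B-1)) = 14336/3840 = 3.7333.
        SD[R] = 1.9322.
Step 4: Continuity-corrected z = (R - 0.5 - E[R]) / SD[R] = (11 - 0.5 - 9.0000) / 1.9322 = 0.7763.
Step 5: Two-sided p-value via normal approximation = 2*(1 - Phi(|z|)) = 0.437558.
Step 6: alpha = 0.05. fail to reject H0.

R = 11, z = 0.7763, p = 0.437558, fail to reject H0.


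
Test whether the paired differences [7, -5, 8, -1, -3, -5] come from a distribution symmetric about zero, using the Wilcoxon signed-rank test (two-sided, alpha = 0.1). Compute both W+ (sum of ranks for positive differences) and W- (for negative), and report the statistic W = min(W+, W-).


Step 1: Drop any zero differences (none here) and take |d_i|.
|d| = [7, 5, 8, 1, 3, 5]
Step 2: Midrank |d_i| (ties get averaged ranks).
ranks: |7|->5, |5|->3.5, |8|->6, |1|->1, |3|->2, |5|->3.5
Step 3: Attach original signs; sum ranks with positive sign and with negative sign.
W+ = 5 + 6 = 11
W- = 3.5 + 1 + 2 + 3.5 = 10
(Check: W+ + W- = 21 should equal n(n+1)/2 = 21.)
Step 4: Test statistic W = min(W+, W-) = 10.
Step 5: Ties in |d|, so use the tie-corrected normal approximation.
        E[W] = n(n+1)/4 = 6*7/4 = 10.5.
        Tie groups: |d|=5 (t=2); sum(t^3 - t) = 6.
        Var[W] = n(n+1)(2n+1)/24 - sum(t^3-t)/48 = 546/24 - 6/48 = 22.625.
        z = (W - E[W]) / sqrt(Var[W]) = (10 - 10.5) / 4.7566 = -0.1051.
        Two-sided p = 2*Phi(z) = 0.916282.
Step 6: alpha = 0.1. fail to reject H0.

W+ = 11, W- = 10, W = min = 10, p = 0.916282, fail to reject H0.


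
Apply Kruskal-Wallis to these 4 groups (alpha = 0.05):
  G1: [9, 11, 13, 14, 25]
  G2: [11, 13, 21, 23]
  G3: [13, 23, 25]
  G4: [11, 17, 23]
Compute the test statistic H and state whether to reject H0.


Step 1: Combine all N = 15 observations and assign midranks.
sorted (value, group, rank): (9,G1,1), (11,G1,3), (11,G2,3), (11,G4,3), (13,G1,6), (13,G2,6), (13,G3,6), (14,G1,8), (17,G4,9), (21,G2,10), (23,G2,12), (23,G3,12), (23,G4,12), (25,G1,14.5), (25,G3,14.5)
Step 2: Sum ranks within each group.
R_1 = 32.5 (n_1 = 5)
R_2 = 31 (n_2 = 4)
R_3 = 32.5 (n_3 = 3)
R_4 = 24 (n_4 = 3)
Step 3: H = 12/(N(N+1)) * sum(R_i^2/n_i) - 3(N+1)
     = 12/(15*16) * (32.5^2/5 + 31^2/4 + 32.5^2/3 + 24^2/3) - 3*16
     = 0.050000 * 995.583 - 48
     = 1.779167.
Step 4: Ties present; correction factor C = 1 - 78/(15^3 - 15) = 0.976786. Corrected H = 1.779167 / 0.976786 = 1.821450.
Step 5: Under H0, H ~ chi^2(3); p-value = 0.610278.
Step 6: alpha = 0.05. fail to reject H0.

H = 1.8215, df = 3, p = 0.610278, fail to reject H0.


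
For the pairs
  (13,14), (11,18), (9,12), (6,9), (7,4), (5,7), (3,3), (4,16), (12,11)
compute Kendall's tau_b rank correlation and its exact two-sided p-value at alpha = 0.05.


Step 1: Enumerate the 36 unordered pairs (i,j) with i<j and classify each by sign(x_j-x_i) * sign(y_j-y_i).
  (1,2):dx=-2,dy=+4->D; (1,3):dx=-4,dy=-2->C; (1,4):dx=-7,dy=-5->C; (1,5):dx=-6,dy=-10->C
  (1,6):dx=-8,dy=-7->C; (1,7):dx=-10,dy=-11->C; (1,8):dx=-9,dy=+2->D; (1,9):dx=-1,dy=-3->C
  (2,3):dx=-2,dy=-6->C; (2,4):dx=-5,dy=-9->C; (2,5):dx=-4,dy=-14->C; (2,6):dx=-6,dy=-11->C
  (2,7):dx=-8,dy=-15->C; (2,8):dx=-7,dy=-2->C; (2,9):dx=+1,dy=-7->D; (3,4):dx=-3,dy=-3->C
  (3,5):dx=-2,dy=-8->C; (3,6):dx=-4,dy=-5->C; (3,7):dx=-6,dy=-9->C; (3,8):dx=-5,dy=+4->D
  (3,9):dx=+3,dy=-1->D; (4,5):dx=+1,dy=-5->D; (4,6):dx=-1,dy=-2->C; (4,7):dx=-3,dy=-6->C
  (4,8):dx=-2,dy=+7->D; (4,9):dx=+6,dy=+2->C; (5,6):dx=-2,dy=+3->D; (5,7):dx=-4,dy=-1->C
  (5,8):dx=-3,dy=+12->D; (5,9):dx=+5,dy=+7->C; (6,7):dx=-2,dy=-4->C; (6,8):dx=-1,dy=+9->D
  (6,9):dx=+7,dy=+4->C; (7,8):dx=+1,dy=+13->C; (7,9):dx=+9,dy=+8->C; (8,9):dx=+8,dy=-5->D
Step 2: C = 25, D = 11, total pairs = 36.
Step 3: tau = (C - D)/(n(n-1)/2) = (25 - 11)/36 = 0.388889.
Step 4: Exact two-sided p-value (enumerate n! = 362880 permutations of y under H0): p = 0.180181.
Step 5: alpha = 0.05. fail to reject H0.

tau_b = 0.3889 (C=25, D=11), p = 0.180181, fail to reject H0.


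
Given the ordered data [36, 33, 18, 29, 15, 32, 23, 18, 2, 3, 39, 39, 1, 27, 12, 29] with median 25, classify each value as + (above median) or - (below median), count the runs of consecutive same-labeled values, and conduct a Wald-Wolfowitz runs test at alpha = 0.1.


Step 1: Compute median = 25; label A = above, B = below.
Labels in order: AABABABBBBAABABA  (n_A = 8, n_B = 8)
Step 2: Count runs R = 11.
Step 3: Under H0 (random ordering), E[R] = 2*n_A*n_B/(n_A+n_B) + 1 = 2*8*8/16 + 1 = 9.0000.
        Var[R] = 2*n_A*n_B*(2*n_A*n_B - n_A - n_B) / ((n_A+n_B)^2 * (n_A+n_B-1)) = 14336/3840 = 3.7333.
        SD[R] = 1.9322.
Step 4: Continuity-corrected z = (R - 0.5 - E[R]) / SD[R] = (11 - 0.5 - 9.0000) / 1.9322 = 0.7763.
Step 5: Two-sided p-value via normal approximation = 2*(1 - Phi(|z|)) = 0.437558.
Step 6: alpha = 0.1. fail to reject H0.

R = 11, z = 0.7763, p = 0.437558, fail to reject H0.


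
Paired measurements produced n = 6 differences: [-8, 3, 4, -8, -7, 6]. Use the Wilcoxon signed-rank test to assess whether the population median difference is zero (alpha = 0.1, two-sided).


Step 1: Drop any zero differences (none here) and take |d_i|.
|d| = [8, 3, 4, 8, 7, 6]
Step 2: Midrank |d_i| (ties get averaged ranks).
ranks: |8|->5.5, |3|->1, |4|->2, |8|->5.5, |7|->4, |6|->3
Step 3: Attach original signs; sum ranks with positive sign and with negative sign.
W+ = 1 + 2 + 3 = 6
W- = 5.5 + 5.5 + 4 = 15
(Check: W+ + W- = 21 should equal n(n+1)/2 = 21.)
Step 4: Test statistic W = min(W+, W-) = 6.
Step 5: Ties in |d|, so use the tie-corrected normal approximation.
        E[W] = n(n+1)/4 = 6*7/4 = 10.5.
        Tie groups: |d|=8 (t=2); sum(t^3 - t) = 6.
        Var[W] = n(n+1)(2n+1)/24 - sum(t^3-t)/48 = 546/24 - 6/48 = 22.625.
        z = (W - E[W]) / sqrt(Var[W]) = (6 - 10.5) / 4.7566 = -0.9461.
        Two-sided p = 2*Phi(z) = 0.344118.
Step 6: alpha = 0.1. fail to reject H0.

W+ = 6, W- = 15, W = min = 6, p = 0.344118, fail to reject H0.


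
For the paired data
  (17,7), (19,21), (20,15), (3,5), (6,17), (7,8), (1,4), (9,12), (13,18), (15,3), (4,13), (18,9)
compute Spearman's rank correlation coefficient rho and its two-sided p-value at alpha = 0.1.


Step 1: Rank x and y separately (midranks; no ties here).
rank(x): 17->9, 19->11, 20->12, 3->2, 6->4, 7->5, 1->1, 9->6, 13->7, 15->8, 4->3, 18->10
rank(y): 7->4, 21->12, 15->9, 5->3, 17->10, 8->5, 4->2, 12->7, 18->11, 3->1, 13->8, 9->6
Step 2: d_i = R_x(i) - R_y(i); compute d_i^2.
  (9-4)^2=25, (11-12)^2=1, (12-9)^2=9, (2-3)^2=1, (4-10)^2=36, (5-5)^2=0, (1-2)^2=1, (6-7)^2=1, (7-11)^2=16, (8-1)^2=49, (3-8)^2=25, (10-6)^2=16
sum(d^2) = 180.
Step 3: rho = 1 - 6*180 / (12*(12^2 - 1)) = 1 - 1080/1716 = 0.370629.
Step 4: Under H0, t = rho * sqrt((n-2)/(1-rho^2)) = 1.2619 ~ t(10).
Step 5: Two-sided p-value from the t-distribution with 10 df = 0.235621.
Step 6: alpha = 0.1. fail to reject H0.

rho = 0.3706, p = 0.235621, fail to reject H0 at alpha = 0.1.


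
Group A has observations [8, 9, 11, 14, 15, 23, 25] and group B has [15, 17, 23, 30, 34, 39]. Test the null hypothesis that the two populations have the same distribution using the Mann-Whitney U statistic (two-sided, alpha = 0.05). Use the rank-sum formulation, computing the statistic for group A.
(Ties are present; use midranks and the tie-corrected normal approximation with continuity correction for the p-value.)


Step 1: Combine and sort all 13 observations; assign midranks.
sorted (value, group): (8,X), (9,X), (11,X), (14,X), (15,X), (15,Y), (17,Y), (23,X), (23,Y), (25,X), (30,Y), (34,Y), (39,Y)
ranks: 8->1, 9->2, 11->3, 14->4, 15->5.5, 15->5.5, 17->7, 23->8.5, 23->8.5, 25->10, 30->11, 34->12, 39->13
Step 2: Rank sum for X: R1 = 1 + 2 + 3 + 4 + 5.5 + 8.5 + 10 = 34.
Step 3: U_X = R1 - n1(n1+1)/2 = 34 - 7*8/2 = 34 - 28 = 6.
       U_Y = n1*n2 - U_X = 42 - 6 = 36.
Step 4: Ties are present, so use the tie-corrected normal approximation (with continuity correction) for the p-value.
Step 5: p-value = 0.037788; compare to alpha = 0.05. reject H0.

U_X = 6, p = 0.037788, reject H0 at alpha = 0.05.


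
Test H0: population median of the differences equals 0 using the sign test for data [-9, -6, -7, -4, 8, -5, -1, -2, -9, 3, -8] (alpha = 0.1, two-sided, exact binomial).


Step 1: Discard zero differences. Original n = 11; n_eff = number of nonzero differences = 11.
Nonzero differences (with sign): -9, -6, -7, -4, +8, -5, -1, -2, -9, +3, -8
Step 2: Count signs: positive = 2, negative = 9.
Step 3: Under H0: P(positive) = 0.5, so the number of positives S ~ Bin(11, 0.5).
Step 4: Two-sided exact p-value = sum of Bin(11,0.5) probabilities at or below the observed probability = 0.065430.
Step 5: alpha = 0.1. reject H0.

n_eff = 11, pos = 2, neg = 9, p = 0.065430, reject H0.


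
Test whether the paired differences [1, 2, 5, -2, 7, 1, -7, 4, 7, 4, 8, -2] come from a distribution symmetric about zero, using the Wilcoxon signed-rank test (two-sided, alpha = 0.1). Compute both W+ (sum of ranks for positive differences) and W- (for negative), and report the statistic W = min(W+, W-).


Step 1: Drop any zero differences (none here) and take |d_i|.
|d| = [1, 2, 5, 2, 7, 1, 7, 4, 7, 4, 8, 2]
Step 2: Midrank |d_i| (ties get averaged ranks).
ranks: |1|->1.5, |2|->4, |5|->8, |2|->4, |7|->10, |1|->1.5, |7|->10, |4|->6.5, |7|->10, |4|->6.5, |8|->12, |2|->4
Step 3: Attach original signs; sum ranks with positive sign and with negative sign.
W+ = 1.5 + 4 + 8 + 10 + 1.5 + 6.5 + 10 + 6.5 + 12 = 60
W- = 4 + 10 + 4 = 18
(Check: W+ + W- = 78 should equal n(n+1)/2 = 78.)
Step 4: Test statistic W = min(W+, W-) = 18.
Step 5: Ties in |d|, so use the tie-corrected normal approximation.
        E[W] = n(n+1)/4 = 12*13/4 = 39.
        Tie groups: |d|=1 (t=2), |d|=2 (t=3), |d|=4 (t=2), |d|=7 (t=3); sum(t^3 - t) = 60.
        Var[W] = n(n+1)(2n+1)/24 - sum(t^3-t)/48 = 3900/24 - 60/48 = 161.25.
        z = (W - E[W]) / sqrt(Var[W]) = (18 - 39) / 12.6984 = -1.6537.
        Two-sided p = 2*Phi(z) = 0.098179.
Step 6: alpha = 0.1. reject H0.

W+ = 60, W- = 18, W = min = 18, p = 0.098179, reject H0.


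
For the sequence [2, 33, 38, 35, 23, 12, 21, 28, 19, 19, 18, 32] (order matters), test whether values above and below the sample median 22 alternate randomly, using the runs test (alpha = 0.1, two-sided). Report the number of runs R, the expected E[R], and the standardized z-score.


Step 1: Compute median = 22; label A = above, B = below.
Labels in order: BAAAABBABBBA  (n_A = 6, n_B = 6)
Step 2: Count runs R = 6.
Step 3: Under H0 (random ordering), E[R] = 2*n_A*n_B/(n_A+n_B) + 1 = 2*6*6/12 + 1 = 7.0000.
        Var[R] = 2*n_A*n_B*(2*n_A*n_B - n_A - n_B) / ((n_A+n_B)^2 * (n_A+n_B-1)) = 4320/1584 = 2.7273.
        SD[R] = 1.6514.
Step 4: Continuity-corrected z = (R + 0.5 - E[R]) / SD[R] = (6 + 0.5 - 7.0000) / 1.6514 = -0.3028.
Step 5: Two-sided p-value via normal approximation = 2*(1 - Phi(|z|)) = 0.762069.
Step 6: alpha = 0.1. fail to reject H0.

R = 6, z = -0.3028, p = 0.762069, fail to reject H0.


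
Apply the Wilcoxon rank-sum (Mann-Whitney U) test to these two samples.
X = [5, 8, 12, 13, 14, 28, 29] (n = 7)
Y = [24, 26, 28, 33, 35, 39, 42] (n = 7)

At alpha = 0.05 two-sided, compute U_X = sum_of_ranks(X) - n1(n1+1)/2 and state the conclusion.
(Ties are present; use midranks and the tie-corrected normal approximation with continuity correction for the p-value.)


Step 1: Combine and sort all 14 observations; assign midranks.
sorted (value, group): (5,X), (8,X), (12,X), (13,X), (14,X), (24,Y), (26,Y), (28,X), (28,Y), (29,X), (33,Y), (35,Y), (39,Y), (42,Y)
ranks: 5->1, 8->2, 12->3, 13->4, 14->5, 24->6, 26->7, 28->8.5, 28->8.5, 29->10, 33->11, 35->12, 39->13, 42->14
Step 2: Rank sum for X: R1 = 1 + 2 + 3 + 4 + 5 + 8.5 + 10 = 33.5.
Step 3: U_X = R1 - n1(n1+1)/2 = 33.5 - 7*8/2 = 33.5 - 28 = 5.5.
       U_Y = n1*n2 - U_X = 49 - 5.5 = 43.5.
Step 4: Ties are present, so use the tie-corrected normal approximation (with continuity correction) for the p-value.
Step 5: p-value = 0.017960; compare to alpha = 0.05. reject H0.

U_X = 5.5, p = 0.017960, reject H0 at alpha = 0.05.


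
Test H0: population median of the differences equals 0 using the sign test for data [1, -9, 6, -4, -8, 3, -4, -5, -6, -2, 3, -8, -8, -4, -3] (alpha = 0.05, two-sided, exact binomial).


Step 1: Discard zero differences. Original n = 15; n_eff = number of nonzero differences = 15.
Nonzero differences (with sign): +1, -9, +6, -4, -8, +3, -4, -5, -6, -2, +3, -8, -8, -4, -3
Step 2: Count signs: positive = 4, negative = 11.
Step 3: Under H0: P(positive) = 0.5, so the number of positives S ~ Bin(15, 0.5).
Step 4: Two-sided exact p-value = sum of Bin(15,0.5) probabilities at or below the observed probability = 0.118469.
Step 5: alpha = 0.05. fail to reject H0.

n_eff = 15, pos = 4, neg = 11, p = 0.118469, fail to reject H0.


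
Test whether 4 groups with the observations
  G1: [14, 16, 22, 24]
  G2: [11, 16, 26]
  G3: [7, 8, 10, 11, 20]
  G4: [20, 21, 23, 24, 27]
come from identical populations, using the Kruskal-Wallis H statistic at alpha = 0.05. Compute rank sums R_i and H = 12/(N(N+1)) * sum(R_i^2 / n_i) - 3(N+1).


Step 1: Combine all N = 17 observations and assign midranks.
sorted (value, group, rank): (7,G3,1), (8,G3,2), (10,G3,3), (11,G2,4.5), (11,G3,4.5), (14,G1,6), (16,G1,7.5), (16,G2,7.5), (20,G3,9.5), (20,G4,9.5), (21,G4,11), (22,G1,12), (23,G4,13), (24,G1,14.5), (24,G4,14.5), (26,G2,16), (27,G4,17)
Step 2: Sum ranks within each group.
R_1 = 40 (n_1 = 4)
R_2 = 28 (n_2 = 3)
R_3 = 20 (n_3 = 5)
R_4 = 65 (n_4 = 5)
Step 3: H = 12/(N(N+1)) * sum(R_i^2/n_i) - 3(N+1)
     = 12/(17*18) * (40^2/4 + 28^2/3 + 20^2/5 + 65^2/5) - 3*18
     = 0.039216 * 1586.33 - 54
     = 8.209150.
Step 4: Ties present; correction factor C = 1 - 24/(17^3 - 17) = 0.995098. Corrected H = 8.209150 / 0.995098 = 8.249589.
Step 5: Under H0, H ~ chi^2(3); p-value = 0.041125.
Step 6: alpha = 0.05. reject H0.

H = 8.2496, df = 3, p = 0.041125, reject H0.


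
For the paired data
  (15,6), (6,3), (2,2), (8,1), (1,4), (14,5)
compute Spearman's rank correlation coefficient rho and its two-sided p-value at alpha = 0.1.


Step 1: Rank x and y separately (midranks; no ties here).
rank(x): 15->6, 6->3, 2->2, 8->4, 1->1, 14->5
rank(y): 6->6, 3->3, 2->2, 1->1, 4->4, 5->5
Step 2: d_i = R_x(i) - R_y(i); compute d_i^2.
  (6-6)^2=0, (3-3)^2=0, (2-2)^2=0, (4-1)^2=9, (1-4)^2=9, (5-5)^2=0
sum(d^2) = 18.
Step 3: rho = 1 - 6*18 / (6*(6^2 - 1)) = 1 - 108/210 = 0.485714.
Step 4: Under H0, t = rho * sqrt((n-2)/(1-rho^2)) = 1.1113 ~ t(4).
Step 5: Two-sided p-value from the t-distribution with 4 df = 0.328723.
Step 6: alpha = 0.1. fail to reject H0.

rho = 0.4857, p = 0.328723, fail to reject H0 at alpha = 0.1.


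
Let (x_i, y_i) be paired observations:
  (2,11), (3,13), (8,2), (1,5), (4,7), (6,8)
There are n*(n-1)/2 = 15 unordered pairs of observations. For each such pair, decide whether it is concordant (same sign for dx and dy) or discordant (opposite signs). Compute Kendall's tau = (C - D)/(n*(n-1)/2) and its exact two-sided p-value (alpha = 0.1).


Step 1: Enumerate the 15 unordered pairs (i,j) with i<j and classify each by sign(x_j-x_i) * sign(y_j-y_i).
  (1,2):dx=+1,dy=+2->C; (1,3):dx=+6,dy=-9->D; (1,4):dx=-1,dy=-6->C; (1,5):dx=+2,dy=-4->D
  (1,6):dx=+4,dy=-3->D; (2,3):dx=+5,dy=-11->D; (2,4):dx=-2,dy=-8->C; (2,5):dx=+1,dy=-6->D
  (2,6):dx=+3,dy=-5->D; (3,4):dx=-7,dy=+3->D; (3,5):dx=-4,dy=+5->D; (3,6):dx=-2,dy=+6->D
  (4,5):dx=+3,dy=+2->C; (4,6):dx=+5,dy=+3->C; (5,6):dx=+2,dy=+1->C
Step 2: C = 6, D = 9, total pairs = 15.
Step 3: tau = (C - D)/(n(n-1)/2) = (6 - 9)/15 = -0.200000.
Step 4: Exact two-sided p-value (enumerate n! = 720 permutations of y under H0): p = 0.719444.
Step 5: alpha = 0.1. fail to reject H0.

tau_b = -0.2000 (C=6, D=9), p = 0.719444, fail to reject H0.


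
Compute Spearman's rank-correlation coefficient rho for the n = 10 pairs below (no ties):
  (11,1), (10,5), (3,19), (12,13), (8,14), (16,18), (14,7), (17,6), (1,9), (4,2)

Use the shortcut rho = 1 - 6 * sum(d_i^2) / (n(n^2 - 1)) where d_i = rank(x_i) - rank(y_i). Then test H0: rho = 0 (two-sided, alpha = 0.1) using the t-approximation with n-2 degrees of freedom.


Step 1: Rank x and y separately (midranks; no ties here).
rank(x): 11->6, 10->5, 3->2, 12->7, 8->4, 16->9, 14->8, 17->10, 1->1, 4->3
rank(y): 1->1, 5->3, 19->10, 13->7, 14->8, 18->9, 7->5, 6->4, 9->6, 2->2
Step 2: d_i = R_x(i) - R_y(i); compute d_i^2.
  (6-1)^2=25, (5-3)^2=4, (2-10)^2=64, (7-7)^2=0, (4-8)^2=16, (9-9)^2=0, (8-5)^2=9, (10-4)^2=36, (1-6)^2=25, (3-2)^2=1
sum(d^2) = 180.
Step 3: rho = 1 - 6*180 / (10*(10^2 - 1)) = 1 - 1080/990 = -0.090909.
Step 4: Under H0, t = rho * sqrt((n-2)/(1-rho^2)) = -0.2582 ~ t(8).
Step 5: Two-sided p-value from the t-distribution with 8 df = 0.802772.
Step 6: alpha = 0.1. fail to reject H0.

rho = -0.0909, p = 0.802772, fail to reject H0 at alpha = 0.1.


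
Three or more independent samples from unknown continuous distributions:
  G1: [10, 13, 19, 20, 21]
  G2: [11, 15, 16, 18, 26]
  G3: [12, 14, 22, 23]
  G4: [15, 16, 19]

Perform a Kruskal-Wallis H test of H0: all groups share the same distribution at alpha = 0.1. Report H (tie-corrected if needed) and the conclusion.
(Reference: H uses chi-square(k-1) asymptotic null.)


Step 1: Combine all N = 17 observations and assign midranks.
sorted (value, group, rank): (10,G1,1), (11,G2,2), (12,G3,3), (13,G1,4), (14,G3,5), (15,G2,6.5), (15,G4,6.5), (16,G2,8.5), (16,G4,8.5), (18,G2,10), (19,G1,11.5), (19,G4,11.5), (20,G1,13), (21,G1,14), (22,G3,15), (23,G3,16), (26,G2,17)
Step 2: Sum ranks within each group.
R_1 = 43.5 (n_1 = 5)
R_2 = 44 (n_2 = 5)
R_3 = 39 (n_3 = 4)
R_4 = 26.5 (n_4 = 3)
Step 3: H = 12/(N(N+1)) * sum(R_i^2/n_i) - 3(N+1)
     = 12/(17*18) * (43.5^2/5 + 44^2/5 + 39^2/4 + 26.5^2/3) - 3*18
     = 0.039216 * 1379.98 - 54
     = 0.116993.
Step 4: Ties present; correction factor C = 1 - 18/(17^3 - 17) = 0.996324. Corrected H = 0.116993 / 0.996324 = 0.117425.
Step 5: Under H0, H ~ chi^2(3); p-value = 0.989667.
Step 6: alpha = 0.1. fail to reject H0.

H = 0.1174, df = 3, p = 0.989667, fail to reject H0.


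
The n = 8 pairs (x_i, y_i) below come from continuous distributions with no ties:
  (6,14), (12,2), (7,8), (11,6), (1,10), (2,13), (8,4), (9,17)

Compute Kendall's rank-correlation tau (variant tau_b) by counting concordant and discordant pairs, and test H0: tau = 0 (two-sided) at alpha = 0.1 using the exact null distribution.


Step 1: Enumerate the 28 unordered pairs (i,j) with i<j and classify each by sign(x_j-x_i) * sign(y_j-y_i).
  (1,2):dx=+6,dy=-12->D; (1,3):dx=+1,dy=-6->D; (1,4):dx=+5,dy=-8->D; (1,5):dx=-5,dy=-4->C
  (1,6):dx=-4,dy=-1->C; (1,7):dx=+2,dy=-10->D; (1,8):dx=+3,dy=+3->C; (2,3):dx=-5,dy=+6->D
  (2,4):dx=-1,dy=+4->D; (2,5):dx=-11,dy=+8->D; (2,6):dx=-10,dy=+11->D; (2,7):dx=-4,dy=+2->D
  (2,8):dx=-3,dy=+15->D; (3,4):dx=+4,dy=-2->D; (3,5):dx=-6,dy=+2->D; (3,6):dx=-5,dy=+5->D
  (3,7):dx=+1,dy=-4->D; (3,8):dx=+2,dy=+9->C; (4,5):dx=-10,dy=+4->D; (4,6):dx=-9,dy=+7->D
  (4,7):dx=-3,dy=-2->C; (4,8):dx=-2,dy=+11->D; (5,6):dx=+1,dy=+3->C; (5,7):dx=+7,dy=-6->D
  (5,8):dx=+8,dy=+7->C; (6,7):dx=+6,dy=-9->D; (6,8):dx=+7,dy=+4->C; (7,8):dx=+1,dy=+13->C
Step 2: C = 9, D = 19, total pairs = 28.
Step 3: tau = (C - D)/(n(n-1)/2) = (9 - 19)/28 = -0.357143.
Step 4: Exact two-sided p-value (enumerate n! = 40320 permutations of y under H0): p = 0.275099.
Step 5: alpha = 0.1. fail to reject H0.

tau_b = -0.3571 (C=9, D=19), p = 0.275099, fail to reject H0.


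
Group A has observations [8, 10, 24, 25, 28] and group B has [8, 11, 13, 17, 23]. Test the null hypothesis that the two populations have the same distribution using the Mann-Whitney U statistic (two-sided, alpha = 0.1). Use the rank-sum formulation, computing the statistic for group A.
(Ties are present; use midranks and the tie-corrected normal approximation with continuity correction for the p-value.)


Step 1: Combine and sort all 10 observations; assign midranks.
sorted (value, group): (8,X), (8,Y), (10,X), (11,Y), (13,Y), (17,Y), (23,Y), (24,X), (25,X), (28,X)
ranks: 8->1.5, 8->1.5, 10->3, 11->4, 13->5, 17->6, 23->7, 24->8, 25->9, 28->10
Step 2: Rank sum for X: R1 = 1.5 + 3 + 8 + 9 + 10 = 31.5.
Step 3: U_X = R1 - n1(n1+1)/2 = 31.5 - 5*6/2 = 31.5 - 15 = 16.5.
       U_Y = n1*n2 - U_X = 25 - 16.5 = 8.5.
Step 4: Ties are present, so use the tie-corrected normal approximation (with continuity correction) for the p-value.
Step 5: p-value = 0.463344; compare to alpha = 0.1. fail to reject H0.

U_X = 16.5, p = 0.463344, fail to reject H0 at alpha = 0.1.


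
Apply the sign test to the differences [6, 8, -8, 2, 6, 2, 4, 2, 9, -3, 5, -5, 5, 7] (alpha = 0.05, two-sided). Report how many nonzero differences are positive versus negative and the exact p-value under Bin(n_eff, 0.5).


Step 1: Discard zero differences. Original n = 14; n_eff = number of nonzero differences = 14.
Nonzero differences (with sign): +6, +8, -8, +2, +6, +2, +4, +2, +9, -3, +5, -5, +5, +7
Step 2: Count signs: positive = 11, negative = 3.
Step 3: Under H0: P(positive) = 0.5, so the number of positives S ~ Bin(14, 0.5).
Step 4: Two-sided exact p-value = sum of Bin(14,0.5) probabilities at or below the observed probability = 0.057373.
Step 5: alpha = 0.05. fail to reject H0.

n_eff = 14, pos = 11, neg = 3, p = 0.057373, fail to reject H0.


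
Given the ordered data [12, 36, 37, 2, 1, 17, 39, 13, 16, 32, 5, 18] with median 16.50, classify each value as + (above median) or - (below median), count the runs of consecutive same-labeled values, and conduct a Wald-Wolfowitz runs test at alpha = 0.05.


Step 1: Compute median = 16.50; label A = above, B = below.
Labels in order: BAABBAABBABA  (n_A = 6, n_B = 6)
Step 2: Count runs R = 8.
Step 3: Under H0 (random ordering), E[R] = 2*n_A*n_B/(n_A+n_B) + 1 = 2*6*6/12 + 1 = 7.0000.
        Var[R] = 2*n_A*n_B*(2*n_A*n_B - n_A - n_B) / ((n_A+n_B)^2 * (n_A+n_B-1)) = 4320/1584 = 2.7273.
        SD[R] = 1.6514.
Step 4: Continuity-corrected z = (R - 0.5 - E[R]) / SD[R] = (8 - 0.5 - 7.0000) / 1.6514 = 0.3028.
Step 5: Two-sided p-value via normal approximation = 2*(1 - Phi(|z|)) = 0.762069.
Step 6: alpha = 0.05. fail to reject H0.

R = 8, z = 0.3028, p = 0.762069, fail to reject H0.


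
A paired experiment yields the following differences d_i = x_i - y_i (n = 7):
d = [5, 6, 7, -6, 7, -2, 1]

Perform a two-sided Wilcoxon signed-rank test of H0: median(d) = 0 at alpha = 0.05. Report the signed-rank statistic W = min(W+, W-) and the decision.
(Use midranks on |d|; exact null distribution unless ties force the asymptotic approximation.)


Step 1: Drop any zero differences (none here) and take |d_i|.
|d| = [5, 6, 7, 6, 7, 2, 1]
Step 2: Midrank |d_i| (ties get averaged ranks).
ranks: |5|->3, |6|->4.5, |7|->6.5, |6|->4.5, |7|->6.5, |2|->2, |1|->1
Step 3: Attach original signs; sum ranks with positive sign and with negative sign.
W+ = 3 + 4.5 + 6.5 + 6.5 + 1 = 21.5
W- = 4.5 + 2 = 6.5
(Check: W+ + W- = 28 should equal n(n+1)/2 = 28.)
Step 4: Test statistic W = min(W+, W-) = 6.5.
Step 5: Ties in |d|, so use the tie-corrected normal approximation.
        E[W] = n(n+1)/4 = 7*8/4 = 14.
        Tie groups: |d|=6 (t=2), |d|=7 (t=2); sum(t^3 - t) = 12.
        Var[W] = n(n+1)(2n+1)/24 - sum(t^3-t)/48 = 840/24 - 12/48 = 34.75.
        z = (W - E[W]) / sqrt(Var[W]) = (6.5 - 14) / 5.8949 = -1.2723.
        Two-sided p = 2*Phi(z) = 0.203272.
Step 6: alpha = 0.05. fail to reject H0.

W+ = 21.5, W- = 6.5, W = min = 6.5, p = 0.203272, fail to reject H0.


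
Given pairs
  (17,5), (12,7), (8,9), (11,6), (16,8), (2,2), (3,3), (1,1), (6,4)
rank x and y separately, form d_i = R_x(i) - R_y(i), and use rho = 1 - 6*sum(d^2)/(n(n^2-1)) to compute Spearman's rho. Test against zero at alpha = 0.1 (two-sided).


Step 1: Rank x and y separately (midranks; no ties here).
rank(x): 17->9, 12->7, 8->5, 11->6, 16->8, 2->2, 3->3, 1->1, 6->4
rank(y): 5->5, 7->7, 9->9, 6->6, 8->8, 2->2, 3->3, 1->1, 4->4
Step 2: d_i = R_x(i) - R_y(i); compute d_i^2.
  (9-5)^2=16, (7-7)^2=0, (5-9)^2=16, (6-6)^2=0, (8-8)^2=0, (2-2)^2=0, (3-3)^2=0, (1-1)^2=0, (4-4)^2=0
sum(d^2) = 32.
Step 3: rho = 1 - 6*32 / (9*(9^2 - 1)) = 1 - 192/720 = 0.733333.
Step 4: Under H0, t = rho * sqrt((n-2)/(1-rho^2)) = 2.8538 ~ t(7).
Step 5: Two-sided p-value from the t-distribution with 7 df = 0.024554.
Step 6: alpha = 0.1. reject H0.

rho = 0.7333, p = 0.024554, reject H0 at alpha = 0.1.


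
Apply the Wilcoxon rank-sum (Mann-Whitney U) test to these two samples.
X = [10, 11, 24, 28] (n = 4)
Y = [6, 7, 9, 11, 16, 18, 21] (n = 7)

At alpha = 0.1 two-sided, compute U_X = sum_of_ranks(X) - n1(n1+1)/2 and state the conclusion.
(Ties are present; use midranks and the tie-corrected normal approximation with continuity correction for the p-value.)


Step 1: Combine and sort all 11 observations; assign midranks.
sorted (value, group): (6,Y), (7,Y), (9,Y), (10,X), (11,X), (11,Y), (16,Y), (18,Y), (21,Y), (24,X), (28,X)
ranks: 6->1, 7->2, 9->3, 10->4, 11->5.5, 11->5.5, 16->7, 18->8, 21->9, 24->10, 28->11
Step 2: Rank sum for X: R1 = 4 + 5.5 + 10 + 11 = 30.5.
Step 3: U_X = R1 - n1(n1+1)/2 = 30.5 - 4*5/2 = 30.5 - 10 = 20.5.
       U_Y = n1*n2 - U_X = 28 - 20.5 = 7.5.
Step 4: Ties are present, so use the tie-corrected normal approximation (with continuity correction) for the p-value.
Step 5: p-value = 0.255756; compare to alpha = 0.1. fail to reject H0.

U_X = 20.5, p = 0.255756, fail to reject H0 at alpha = 0.1.
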